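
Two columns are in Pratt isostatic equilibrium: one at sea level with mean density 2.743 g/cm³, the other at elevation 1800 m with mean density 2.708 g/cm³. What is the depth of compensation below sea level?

139000 m

ρ_ref D = ρ (D + h) → D (ρ_ref − ρ) = ρ h.
D = ρ h/(ρ_ref − ρ) = 2.708 × 1800 m/(2.743 − 2.708) = 139000 m.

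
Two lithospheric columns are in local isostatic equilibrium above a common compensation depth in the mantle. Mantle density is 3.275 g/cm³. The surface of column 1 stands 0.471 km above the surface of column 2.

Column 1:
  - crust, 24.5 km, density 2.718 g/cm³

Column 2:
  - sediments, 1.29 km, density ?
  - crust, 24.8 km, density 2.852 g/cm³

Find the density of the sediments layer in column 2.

Take the compensation level at the base of the deeper column (depth z_c below the surface of column 1) and equate Σ ρ_i t_i down to z_c; mantle fills any gap and the z_c terms cancel.
Column 1: 24.5×2.718 + (z_c − 24.5)×3.275
Column 2: 0.471×0 + 1.29×ρ + 24.8×2.852 + (z_c − 0.471 − 26.09)×3.275
The z_c×3.275 term appears on both sides and cancels. Collect the known terms of each column as K = Σ(ρt)_known − 3.275 × (depth of known layers): K_1 = 66.591 − 3.275×24.5 = −13.6465; K_2 = 70.7296 − 3.275×(0.471 + 26.09) = −16.257675.
Balance: K_1 = K_2 + 1.29×ρ, so ρ = (K_1 − K_2)/1.29 = 2.61117/1.29 = 2.02 g/cm³.

2.02 g/cm³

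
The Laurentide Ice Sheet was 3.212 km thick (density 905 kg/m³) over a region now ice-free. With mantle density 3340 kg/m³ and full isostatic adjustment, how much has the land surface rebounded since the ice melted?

Removing the load lets mantle flow back in; uplift u satisfies ρ_ice t = ρ_m u.
u = t ρ_ice/ρ_m = 3.212 km × 905/3340 = 0.87 km.

0.87 km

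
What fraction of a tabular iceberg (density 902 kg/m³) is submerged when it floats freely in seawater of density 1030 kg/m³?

87.6%

Submerged fraction = ρ_obj/ρ_fluid = 902/1030 = 87.6%.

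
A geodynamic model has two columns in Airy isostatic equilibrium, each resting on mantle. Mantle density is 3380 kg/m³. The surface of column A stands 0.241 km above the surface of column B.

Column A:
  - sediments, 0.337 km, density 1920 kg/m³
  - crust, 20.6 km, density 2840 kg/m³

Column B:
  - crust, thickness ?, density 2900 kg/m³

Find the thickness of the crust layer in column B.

22.5 km

Take the compensation level at the base of the deeper column (depth z_c below the surface of column A) and equate Σ ρ_i t_i down to z_c; mantle fills any gap and the z_c terms cancel.
Column A: 0.337×1920 + 20.6×2840 + (z_c − 20.937)×3380
Column B: 0.241×0 + x×2900 + (z_c − 0.241 − 0 − x)×3380
The z_c×3380 term appears on both sides and cancels. Collect the known terms of each column as K = Σ(ρt)_known − 3380 × (depth of known layers): K_A = 59151.04 − 3380×20.937 = −11616.02; K_B = 0 − 3380×(0.241 + 0) = −814.58.
Balance: K_A = K_B − x×(3380 − 2900), so x = (K_B − K_A)/(3380 − 2900) = 10801.4/480 = 22.5 km.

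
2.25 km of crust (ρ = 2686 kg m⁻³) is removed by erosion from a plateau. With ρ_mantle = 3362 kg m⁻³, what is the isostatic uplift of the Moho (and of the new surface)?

1.8 km

Unloading: uplift u = e ρ_c/ρ_m = 2.25 km × 2686/3362 = 1.8 km.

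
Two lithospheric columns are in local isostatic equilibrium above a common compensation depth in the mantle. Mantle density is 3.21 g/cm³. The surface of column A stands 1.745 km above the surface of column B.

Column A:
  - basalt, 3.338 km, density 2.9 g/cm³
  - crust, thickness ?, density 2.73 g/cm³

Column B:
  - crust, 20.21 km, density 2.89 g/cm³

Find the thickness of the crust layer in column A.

23 km

Take the compensation level at the base of the deeper column (depth z_c below the surface of column A) and equate Σ ρ_i t_i down to z_c; mantle fills any gap and the z_c terms cancel.
Column A: 3.338×2.9 + x×2.73 + (z_c − 3.338 − x)×3.21
Column B: 1.745×0 + 20.21×2.89 + (z_c − 1.745 − 20.21)×3.21
The z_c×3.21 term appears on both sides and cancels. Collect the known terms of each column as K = Σ(ρt)_known − 3.21 × (depth of known layers): K_A = 9.6802 − 3.21×3.338 = −1.03478; K_B = 58.4069 − 3.21×(1.745 + 20.21) = −12.06865.
Balance: K_A − x×(3.21 − 2.73) = K_B, so x = (K_A − K_B)/(3.21 − 2.73) = 11.0339/0.48 = 23 km.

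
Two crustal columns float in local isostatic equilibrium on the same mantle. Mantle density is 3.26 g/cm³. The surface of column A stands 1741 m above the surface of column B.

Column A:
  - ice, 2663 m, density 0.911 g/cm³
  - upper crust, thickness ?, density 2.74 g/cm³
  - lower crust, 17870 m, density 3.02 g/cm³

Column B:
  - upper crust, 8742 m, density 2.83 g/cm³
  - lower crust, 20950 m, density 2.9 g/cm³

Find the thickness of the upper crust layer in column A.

12400 m

Take the compensation level at the base of the deeper column (depth z_c below the surface of column A) and equate Σ ρ_i t_i down to z_c; mantle fills any gap and the z_c terms cancel.
Column A: 2663×0.911 + x×2.74 + 17870×3.02 + (z_c − 20533 − x)×3.26
Column B: 1741×0 + 8742×2.83 + 20950×2.9 + (z_c − 1741 − 29692)×3.26
The z_c×3.26 term appears on both sides and cancels. Collect the known terms of each column as K = Σ(ρt)_known − 3.26 × (depth of known layers): K_A = 56393.393 − 3.26×20533 = −10544.187; K_B = 85494.86 − 3.26×(1741 + 29692) = −16976.72.
Balance: K_A − x×(3.26 − 2.74) = K_B, so x = (K_A − K_B)/(3.26 − 2.74) = 6432.53/0.52 = 12400 m.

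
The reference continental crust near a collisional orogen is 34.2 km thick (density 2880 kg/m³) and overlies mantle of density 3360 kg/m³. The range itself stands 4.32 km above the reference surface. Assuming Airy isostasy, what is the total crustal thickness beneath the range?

Root depth r = h ρ_c / (ρ_m − ρ_c) = 4.32 km × 2880 / 480 = 25.92 km.
Total thickness = T + h + r = 34.2 km + 4.32 km + 25.92 km = 64.4 km.

64.4 km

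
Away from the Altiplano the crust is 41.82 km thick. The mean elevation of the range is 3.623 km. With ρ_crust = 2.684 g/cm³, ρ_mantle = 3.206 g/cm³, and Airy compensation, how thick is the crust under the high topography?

Root depth r = h ρ_c / (ρ_m − ρ_c) = 3.623 km × 2.684 / 0.522 = 18.63 km.
Total thickness = T + h + r = 41.82 km + 3.623 km + 18.63 km = 64.1 km.

64.1 km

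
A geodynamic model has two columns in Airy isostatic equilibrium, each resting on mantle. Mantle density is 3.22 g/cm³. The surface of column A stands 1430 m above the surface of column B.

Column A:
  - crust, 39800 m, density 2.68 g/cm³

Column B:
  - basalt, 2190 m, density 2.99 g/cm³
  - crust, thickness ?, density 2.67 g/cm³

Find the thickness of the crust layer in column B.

29800 m

Take the compensation level at the base of the deeper column (depth z_c below the surface of column A) and equate Σ ρ_i t_i down to z_c; mantle fills any gap and the z_c terms cancel.
Column A: 39800×2.68 + (z_c − 39800)×3.22
Column B: 1430×0 + 2190×2.99 + x×2.67 + (z_c − 1430 − 2190 − x)×3.22
The z_c×3.22 term appears on both sides and cancels. Collect the known terms of each column as K = Σ(ρt)_known − 3.22 × (depth of known layers): K_A = 106664 − 3.22×39800 = −21492; K_B = 6548.1 − 3.22×(1430 + 2190) = −5108.3.
Balance: K_A = K_B − x×(3.22 − 2.67), so x = (K_B − K_A)/(3.22 − 2.67) = 16383.7/0.55 = 29800 m.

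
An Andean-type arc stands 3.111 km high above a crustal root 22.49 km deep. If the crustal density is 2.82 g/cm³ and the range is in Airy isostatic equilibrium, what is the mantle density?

3.21 g/cm³

Airy balance: ρ_c h = (ρ_m − ρ_c) r → ρ_m = ρ_c (1 + h/r).
ρ_m = 2.82 × (1 + 3.111 km/22.49 km) = 3.21 g/cm³.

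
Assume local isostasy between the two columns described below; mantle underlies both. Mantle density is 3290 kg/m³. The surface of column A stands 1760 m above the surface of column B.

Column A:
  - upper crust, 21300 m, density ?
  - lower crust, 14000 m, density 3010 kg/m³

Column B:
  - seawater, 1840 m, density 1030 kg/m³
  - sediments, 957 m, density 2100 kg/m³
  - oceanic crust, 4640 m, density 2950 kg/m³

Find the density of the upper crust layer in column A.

2880 kg/m³

Take the compensation level at the base of the deeper column (depth z_c below the surface of column A) and equate Σ ρ_i t_i down to z_c; mantle fills any gap and the z_c terms cancel.
Column A: 21300×ρ + 14000×3010 + (z_c − 35300)×3290
Column B: 1760×0 + 1840×1030 + 957×2100 + 4640×2950 + (z_c − 1760 − 7437)×3290
The z_c×3290 term appears on both sides and cancels. Collect the known terms of each column as K = Σ(ρt)_known − 3290 × (depth of known layers): K_A = 42140000 − 3290×35300 = −73997000; K_B = 17592900 − 3290×(1760 + 7437) = −12665230.
Balance: K_A + 21300×ρ = K_B, so ρ = (K_B − K_A)/21300 = 61331800/21300 = 2880 kg/m³.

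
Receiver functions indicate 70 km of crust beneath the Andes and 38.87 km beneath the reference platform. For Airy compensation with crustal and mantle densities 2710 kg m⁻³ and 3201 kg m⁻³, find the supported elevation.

Excess crust Δ = 70 km − 38.87 km = 31.13 km, split between elevation h and root r with h + r = Δ.
Airy balance ρ_c h = (ρ_m − ρ_c) r gives r = h ρ_c/(ρ_m − ρ_c), so h (1 + ρ_c/(ρ_m − ρ_c)) = Δ, i.e. h = Δ (ρ_m − ρ_c)/ρ_m.
h = 31.13 km × 491/3201 = 4.78 km.

4.78 km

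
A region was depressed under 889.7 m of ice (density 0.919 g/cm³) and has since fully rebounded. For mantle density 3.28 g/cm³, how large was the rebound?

Removing the load lets mantle flow back in; uplift u satisfies ρ_ice t = ρ_m u.
u = t ρ_ice/ρ_m = 889.7 m × 0.919/3.28 = 249 m.

249 m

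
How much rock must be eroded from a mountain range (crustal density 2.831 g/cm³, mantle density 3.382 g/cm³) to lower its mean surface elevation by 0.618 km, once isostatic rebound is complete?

3.79 km

Net drop Δ = e − u = e − e ρ_c/ρ_m = e (ρ_m − ρ_c)/ρ_m.
e = Δ ρ_m/(ρ_m − ρ_c) = 0.618 km × 3.382/0.551 = 3.79 km.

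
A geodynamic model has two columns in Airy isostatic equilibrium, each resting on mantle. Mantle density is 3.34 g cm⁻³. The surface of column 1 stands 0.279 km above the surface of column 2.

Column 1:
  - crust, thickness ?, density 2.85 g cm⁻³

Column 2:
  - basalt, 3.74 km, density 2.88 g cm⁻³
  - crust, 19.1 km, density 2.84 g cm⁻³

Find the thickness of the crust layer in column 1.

24.9 km

Take the compensation level at the base of the deeper column (depth z_c below the surface of column 1) and equate Σ ρ_i t_i down to z_c; mantle fills any gap and the z_c terms cancel.
Column 1: x×2.85 + (z_c − 0 − x)×3.34
Column 2: 0.279×0 + 3.74×2.88 + 19.1×2.84 + (z_c − 0.279 − 22.84)×3.34
The z_c×3.34 term appears on both sides and cancels. Collect the known terms of each column as K = Σ(ρt)_known − 3.34 × (depth of known layers): K_1 = 0 − 3.34×0 = 0; K_2 = 65.0152 − 3.34×(0.279 + 22.84) = −12.20226.
Balance: K_1 − x×(3.34 − 2.85) = K_2, so x = (K_1 − K_2)/(3.34 − 2.85) = 12.2023/0.49 = 24.9 km.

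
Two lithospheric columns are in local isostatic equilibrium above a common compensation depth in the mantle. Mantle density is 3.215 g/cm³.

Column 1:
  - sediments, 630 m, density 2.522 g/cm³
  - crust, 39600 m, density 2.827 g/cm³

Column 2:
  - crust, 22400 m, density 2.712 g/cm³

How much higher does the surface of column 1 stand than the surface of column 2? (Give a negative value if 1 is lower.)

For any compensation level in the mantle, the mantle terms cancel and isostasy reduces to e = (Σt_1 − Σt_2) − (Σ(ρt)_1 − Σ(ρt)_2) / ρ_m.
Σt_1 = 40230 m; Σt_2 = 22400 m; Σ(ρt)_1 = 113538.06; Σ(ρt)_2 = 60748.8 (in m·g/cm³).
e = (40230 − 22400) − (113538.06 − 60748.8) / 3.215 = 1410 m.

1410 m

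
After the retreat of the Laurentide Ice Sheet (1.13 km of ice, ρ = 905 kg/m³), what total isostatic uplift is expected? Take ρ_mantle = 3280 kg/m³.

0.312 km

Removing the load lets mantle flow back in; uplift u satisfies ρ_ice t = ρ_m u.
u = t ρ_ice/ρ_m = 1.13 km × 905/3280 = 0.312 km.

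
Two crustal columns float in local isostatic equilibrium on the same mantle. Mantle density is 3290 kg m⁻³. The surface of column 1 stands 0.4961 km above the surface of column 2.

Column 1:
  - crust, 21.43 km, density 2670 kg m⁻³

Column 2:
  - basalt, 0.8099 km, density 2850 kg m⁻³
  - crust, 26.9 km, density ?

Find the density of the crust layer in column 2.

2870 kg m⁻³

Take the compensation level at the base of the deeper column (depth z_c below the surface of column 1) and equate Σ ρ_i t_i down to z_c; mantle fills any gap and the z_c terms cancel.
Column 1: 21.43×2670 + (z_c − 21.43)×3290
Column 2: 0.4961×0 + 0.8099×2850 + 26.9×ρ + (z_c − 0.4961 − 27.7099)×3290
The z_c×3290 term appears on both sides and cancels. Collect the known terms of each column as K = Σ(ρt)_known − 3290 × (depth of known layers): K_1 = 57218.1 − 3290×21.43 = −13286.6; K_2 = 2308.215 − 3290×(0.4961 + 27.7099) = −90489.525.
Balance: K_1 = K_2 + 26.9×ρ, so ρ = (K_1 − K_2)/26.9 = 77202.9/26.9 = 2870 kg m⁻³.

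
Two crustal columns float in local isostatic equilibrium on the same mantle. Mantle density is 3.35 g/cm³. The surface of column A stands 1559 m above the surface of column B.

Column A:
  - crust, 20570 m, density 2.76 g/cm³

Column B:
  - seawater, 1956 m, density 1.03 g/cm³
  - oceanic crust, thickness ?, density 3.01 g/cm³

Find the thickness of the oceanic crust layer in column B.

6990 m

Take the compensation level at the base of the deeper column (depth z_c below the surface of column A) and equate Σ ρ_i t_i down to z_c; mantle fills any gap and the z_c terms cancel.
Column A: 20570×2.76 + (z_c − 20570)×3.35
Column B: 1559×0 + 1956×1.03 + x×3.01 + (z_c − 1559 − 1956 − x)×3.35
The z_c×3.35 term appears on both sides and cancels. Collect the known terms of each column as K = Σ(ρt)_known − 3.35 × (depth of known layers): K_A = 56773.2 − 3.35×20570 = −12136.3; K_B = 2014.68 − 3.35×(1559 + 1956) = −9760.57.
Balance: K_A = K_B − x×(3.35 − 3.01), so x = (K_B − K_A)/(3.35 − 3.01) = 2375.73/0.34 = 6990 m.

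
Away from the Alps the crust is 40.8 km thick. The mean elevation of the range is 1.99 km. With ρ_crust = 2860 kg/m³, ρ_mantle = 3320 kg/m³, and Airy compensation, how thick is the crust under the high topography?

55.2 km

Root depth r = h ρ_c / (ρ_m − ρ_c) = 1.99 km × 2860 / 460 = 12.37 km.
Total thickness = T + h + r = 40.8 km + 1.99 km + 12.37 km = 55.2 km.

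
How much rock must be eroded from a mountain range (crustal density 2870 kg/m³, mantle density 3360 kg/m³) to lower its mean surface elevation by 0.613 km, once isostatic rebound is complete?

4.2 km

Net drop Δ = e − u = e − e ρ_c/ρ_m = e (ρ_m − ρ_c)/ρ_m.
e = Δ ρ_m/(ρ_m − ρ_c) = 0.613 km × 3360/490 = 4.2 km.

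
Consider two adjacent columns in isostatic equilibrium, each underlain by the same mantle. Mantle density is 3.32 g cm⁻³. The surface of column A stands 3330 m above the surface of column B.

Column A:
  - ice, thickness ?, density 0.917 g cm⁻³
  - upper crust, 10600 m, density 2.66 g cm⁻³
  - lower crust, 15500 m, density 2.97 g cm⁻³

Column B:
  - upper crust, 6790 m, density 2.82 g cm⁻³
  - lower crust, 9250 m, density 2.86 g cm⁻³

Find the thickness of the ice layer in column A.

2620 m

Take the compensation level at the base of the deeper column (depth z_c below the surface of column A) and equate Σ ρ_i t_i down to z_c; mantle fills any gap and the z_c terms cancel.
Column A: x×0.917 + 10600×2.66 + 15500×2.97 + (z_c − 26100 − x)×3.32
Column B: 3330×0 + 6790×2.82 + 9250×2.86 + (z_c − 3330 − 16040)×3.32
The z_c×3.32 term appears on both sides and cancels. Collect the known terms of each column as K = Σ(ρt)_known − 3.32 × (depth of known layers): K_A = 74231 − 3.32×26100 = −12421; K_B = 45602.8 − 3.32×(3330 + 16040) = −18705.6.
Balance: K_A − x×(3.32 − 0.917) = K_B, so x = (K_A − K_B)/(3.32 − 0.917) = 6284.6/2.403 = 2620 m.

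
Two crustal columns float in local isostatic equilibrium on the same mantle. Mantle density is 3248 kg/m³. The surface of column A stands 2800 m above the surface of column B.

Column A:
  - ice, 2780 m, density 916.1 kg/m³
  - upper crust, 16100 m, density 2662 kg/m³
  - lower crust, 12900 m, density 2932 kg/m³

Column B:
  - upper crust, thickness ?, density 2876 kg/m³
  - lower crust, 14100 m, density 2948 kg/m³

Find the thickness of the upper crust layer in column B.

Take the compensation level at the base of the deeper column (depth z_c below the surface of column A) and equate Σ ρ_i t_i down to z_c; mantle fills any gap and the z_c terms cancel.
Column A: 2780×916.1 + 16100×2662 + 12900×2932 + (z_c − 31780)×3248
Column B: 2800×0 + x×2876 + 14100×2948 + (z_c − 2800 − 14100 − x)×3248
The z_c×3248 term appears on both sides and cancels. Collect the known terms of each column as K = Σ(ρt)_known − 3248 × (depth of known layers): K_A = 83227758 − 3248×31780 = −19993682; K_B = 41566800 − 3248×(2800 + 14100) = −13324400.
Balance: K_A = K_B − x×(3248 − 2876), so x = (K_B − K_A)/(3248 − 2876) = 6669280/372 = 17900 m.

17900 m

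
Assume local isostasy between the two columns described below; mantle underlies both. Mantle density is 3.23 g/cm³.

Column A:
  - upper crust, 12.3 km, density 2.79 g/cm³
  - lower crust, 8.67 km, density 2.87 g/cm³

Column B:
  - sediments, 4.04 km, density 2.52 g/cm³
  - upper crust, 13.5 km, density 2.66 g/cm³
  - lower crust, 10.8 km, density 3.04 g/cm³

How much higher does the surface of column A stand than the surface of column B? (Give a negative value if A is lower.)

For any compensation level in the mantle, the mantle terms cancel and isostasy reduces to e = (Σt_A − Σt_B) − (Σ(ρt)_A − Σ(ρt)_B) / ρ_m.
Σt_A = 20.97 km; Σt_B = 28.34 km; Σ(ρt)_A = 59.1999; Σ(ρt)_B = 78.9228 (in km·g/cm³).
e = (20.97 − 28.34) − (59.1999 − 78.9228) / 3.23 = −1.26 km.

−1.26 km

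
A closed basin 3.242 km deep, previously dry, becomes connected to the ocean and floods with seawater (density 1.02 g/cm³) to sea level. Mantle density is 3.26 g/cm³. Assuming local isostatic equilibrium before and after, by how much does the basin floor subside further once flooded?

1.48 km

After flooding the water column is d + s deep. Its weight must equal the weight of mantle displaced by the extra subsidence s: (d + s) ρ_w = s ρ_m.
s = d ρ_w / (ρ_m − ρ_w) = 3.242 km × 1.02/(3.26 − 1.02) = 1.48 km.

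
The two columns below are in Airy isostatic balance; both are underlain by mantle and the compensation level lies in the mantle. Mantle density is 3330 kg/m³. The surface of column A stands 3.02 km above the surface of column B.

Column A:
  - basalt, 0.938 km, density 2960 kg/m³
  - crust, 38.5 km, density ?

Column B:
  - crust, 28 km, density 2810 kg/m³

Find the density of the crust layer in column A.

Take the compensation level at the base of the deeper column (depth z_c below the surface of column A) and equate Σ ρ_i t_i down to z_c; mantle fills any gap and the z_c terms cancel.
Column A: 0.938×2960 + 38.5×ρ + (z_c − 39.438)×3330
Column B: 3.02×0 + 28×2810 + (z_c − 3.02 − 28)×3330
The z_c×3330 term appears on both sides and cancels. Collect the known terms of each column as K = Σ(ρt)_known − 3330 × (depth of known layers): K_A = 2776.48 − 3330×39.438 = −128552.06; K_B = 78680 − 3330×(3.02 + 28) = −24616.6.
Balance: K_A + 38.5×ρ = K_B, so ρ = (K_B − K_A)/38.5 = 103935/38.5 = 2700 kg/m³.

2700 kg/m³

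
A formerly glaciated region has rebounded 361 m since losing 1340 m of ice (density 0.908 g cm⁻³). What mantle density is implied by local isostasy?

ρ_m = ρ_ice t / u = 0.908 × 1340 m/361 m = 3.37 g cm⁻³.

3.37 g cm⁻³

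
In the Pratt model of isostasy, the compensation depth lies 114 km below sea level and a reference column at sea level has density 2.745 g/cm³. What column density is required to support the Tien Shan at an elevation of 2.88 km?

2.68 g/cm³

Pratt balance: ρ_ref D = ρ (D + h).
ρ = ρ_ref D/(D + h) = 2.745 × 114 km/(114 km + 2.88 km) = 2.68 g/cm³.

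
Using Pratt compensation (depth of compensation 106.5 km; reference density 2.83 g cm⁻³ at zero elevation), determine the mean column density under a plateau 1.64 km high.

2.79 g cm⁻³

Pratt balance: ρ_ref D = ρ (D + h).
ρ = ρ_ref D/(D + h) = 2.83 × 106.5 km/(106.5 km + 1.64 km) = 2.79 g cm⁻³.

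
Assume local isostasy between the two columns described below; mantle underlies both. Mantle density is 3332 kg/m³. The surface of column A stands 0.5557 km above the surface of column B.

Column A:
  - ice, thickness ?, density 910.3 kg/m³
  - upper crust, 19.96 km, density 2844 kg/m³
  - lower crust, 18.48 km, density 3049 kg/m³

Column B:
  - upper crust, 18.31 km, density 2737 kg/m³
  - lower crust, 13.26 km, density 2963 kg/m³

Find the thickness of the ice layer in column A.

Take the compensation level at the base of the deeper column (depth z_c below the surface of column A) and equate Σ ρ_i t_i down to z_c; mantle fills any gap and the z_c terms cancel.
Column A: x×910.3 + 19.96×2844 + 18.48×3049 + (z_c − 38.44 − x)×3332
Column B: 0.5557×0 + 18.31×2737 + 13.26×2963 + (z_c − 0.5557 − 31.57)×3332
The z_c×3332 term appears on both sides and cancels. Collect the known terms of each column as K = Σ(ρt)_known − 3332 × (depth of known layers): K_A = 113111.76 − 3332×38.44 = −14970.32; K_B = 89403.85 − 3332×(0.5557 + 31.57) = −17638.9824.
Balance: K_A − x×(3332 − 910.3) = K_B, so x = (K_A − K_B)/(3332 − 910.3) = 2668.66/2421.7 = 1.1 km.

1.1 km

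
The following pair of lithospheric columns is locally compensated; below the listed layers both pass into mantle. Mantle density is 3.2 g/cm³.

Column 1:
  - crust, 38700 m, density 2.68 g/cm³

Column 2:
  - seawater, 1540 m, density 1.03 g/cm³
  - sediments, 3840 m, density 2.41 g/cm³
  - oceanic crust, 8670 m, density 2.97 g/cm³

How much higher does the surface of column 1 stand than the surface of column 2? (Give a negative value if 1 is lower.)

3670 m

For any compensation level in the mantle, the mantle terms cancel and isostasy reduces to e = (Σt_1 − Σt_2) − (Σ(ρt)_1 − Σ(ρt)_2) / ρ_m.
Σt_1 = 38700 m; Σt_2 = 14050 m; Σ(ρt)_1 = 103716; Σ(ρt)_2 = 36590.5 (in m·g/cm³).
e = (38700 − 14050) − (103716 − 36590.5) / 3.2 = 3670 m.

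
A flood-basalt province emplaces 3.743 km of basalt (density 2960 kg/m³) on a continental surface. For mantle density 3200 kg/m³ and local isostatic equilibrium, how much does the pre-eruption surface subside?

Subaerial loading: s = t ρ_load / ρ_m.
s = 3.743 km × 2960/3200 = 3.46 km.

3.46 km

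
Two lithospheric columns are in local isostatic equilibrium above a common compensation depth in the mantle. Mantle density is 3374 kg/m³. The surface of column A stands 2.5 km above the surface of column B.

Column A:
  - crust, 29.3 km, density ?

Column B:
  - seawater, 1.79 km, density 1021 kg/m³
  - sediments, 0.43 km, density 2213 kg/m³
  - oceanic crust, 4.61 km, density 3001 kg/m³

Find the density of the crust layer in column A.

Take the compensation level at the base of the deeper column (depth z_c below the surface of column A) and equate Σ ρ_i t_i down to z_c; mantle fills any gap and the z_c terms cancel.
Column A: 29.3×ρ + (z_c − 29.3)×3374
Column B: 2.5×0 + 1.79×1021 + 0.43×2213 + 4.61×3001 + (z_c − 2.5 − 6.83)×3374
The z_c×3374 term appears on both sides and cancels. Collect the known terms of each column as K = Σ(ρt)_known − 3374 × (depth of known layers): K_A = 0 − 3374×29.3 = −98858.2; K_B = 16613.79 − 3374×(2.5 + 6.83) = −14865.63.
Balance: K_A + 29.3×ρ = K_B, so ρ = (K_B − K_A)/29.3 = 83992.6/29.3 = 2870 kg/m³.

2870 kg/m³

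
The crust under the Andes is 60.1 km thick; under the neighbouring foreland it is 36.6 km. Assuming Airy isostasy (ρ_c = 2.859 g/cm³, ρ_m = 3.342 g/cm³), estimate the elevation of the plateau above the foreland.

3.4 km

Excess crust Δ = 60.1 km − 36.6 km = 23.5 km, split between elevation h and root r with h + r = Δ.
Airy balance ρ_c h = (ρ_m − ρ_c) r gives r = h ρ_c/(ρ_m − ρ_c), so h (1 + ρ_c/(ρ_m − ρ_c)) = Δ, i.e. h = Δ (ρ_m − ρ_c)/ρ_m.
h = 23.5 km × 0.483/3.342 = 3.4 km.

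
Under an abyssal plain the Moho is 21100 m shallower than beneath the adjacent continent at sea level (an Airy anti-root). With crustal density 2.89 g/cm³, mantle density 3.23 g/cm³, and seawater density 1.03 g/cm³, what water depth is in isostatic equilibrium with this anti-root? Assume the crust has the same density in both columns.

3860 m

Replacing a thickness d of crust by seawater at the top must be balanced by replacing crust with mantle at the base: d (ρ_c − ρ_w) = a (ρ_m − ρ_c).
d = a (ρ_m − ρ_c)/(ρ_c − ρ_w) = 21100 m × 0.34/1.86 = 3860 m.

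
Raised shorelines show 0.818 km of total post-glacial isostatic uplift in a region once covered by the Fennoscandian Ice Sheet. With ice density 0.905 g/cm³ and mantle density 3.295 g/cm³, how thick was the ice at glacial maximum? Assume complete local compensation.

u = t ρ_ice/ρ_m → t = u ρ_m/ρ_ice = 0.818 km × 3.295/0.905 = 2.98 km.

2.98 km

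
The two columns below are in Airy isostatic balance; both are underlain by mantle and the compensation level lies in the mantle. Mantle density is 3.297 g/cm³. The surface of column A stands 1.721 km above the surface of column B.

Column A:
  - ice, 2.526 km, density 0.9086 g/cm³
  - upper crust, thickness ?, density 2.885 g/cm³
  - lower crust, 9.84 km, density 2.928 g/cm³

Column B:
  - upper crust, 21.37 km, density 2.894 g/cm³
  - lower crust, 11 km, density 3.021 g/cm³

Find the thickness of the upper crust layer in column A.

Take the compensation level at the base of the deeper column (depth z_c below the surface of column A) and equate Σ ρ_i t_i down to z_c; mantle fills any gap and the z_c terms cancel.
Column A: 2.526×0.9086 + x×2.885 + 9.84×2.928 + (z_c − 12.366 − x)×3.297
Column B: 1.721×0 + 21.37×2.894 + 11×3.021 + (z_c − 1.721 − 32.37)×3.297
The z_c×3.297 term appears on both sides and cancels. Collect the known terms of each column as K = Σ(ρt)_known − 3.297 × (depth of known layers): K_A = 31.1066436 − 3.297×12.366 = −9.6640584; K_B = 95.07578 − 3.297×(1.721 + 32.37) = −17.322247.
Balance: K_A − x×(3.297 − 2.885) = K_B, so x = (K_A − K_B)/(3.297 − 2.885) = 7.65819/0.412 = 18.6 km.

18.6 km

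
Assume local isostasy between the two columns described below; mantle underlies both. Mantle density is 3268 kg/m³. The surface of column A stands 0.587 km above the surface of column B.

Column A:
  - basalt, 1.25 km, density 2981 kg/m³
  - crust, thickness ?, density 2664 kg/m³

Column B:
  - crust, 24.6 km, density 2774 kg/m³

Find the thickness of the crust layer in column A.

22.7 km

Take the compensation level at the base of the deeper column (depth z_c below the surface of column A) and equate Σ ρ_i t_i down to z_c; mantle fills any gap and the z_c terms cancel.
Column A: 1.25×2981 + x×2664 + (z_c − 1.25 − x)×3268
Column B: 0.587×0 + 24.6×2774 + (z_c − 0.587 − 24.6)×3268
The z_c×3268 term appears on both sides and cancels. Collect the known terms of each column as K = Σ(ρt)_known − 3268 × (depth of known layers): K_A = 3726.25 − 3268×1.25 = −358.75; K_B = 68240.4 − 3268×(0.587 + 24.6) = −14070.716.
Balance: K_A − x×(3268 − 2664) = K_B, so x = (K_A − K_B)/(3268 − 2664) = 13712/604 = 22.7 km.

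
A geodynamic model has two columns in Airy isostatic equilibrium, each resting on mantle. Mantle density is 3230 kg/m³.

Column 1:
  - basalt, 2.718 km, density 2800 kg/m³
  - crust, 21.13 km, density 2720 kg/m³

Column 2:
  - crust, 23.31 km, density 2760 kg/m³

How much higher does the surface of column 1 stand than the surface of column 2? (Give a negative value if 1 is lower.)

0.306 km

For any compensation level in the mantle, the mantle terms cancel and isostasy reduces to e = (Σt_1 − Σt_2) − (Σ(ρt)_1 − Σ(ρt)_2) / ρ_m.
Σt_1 = 23.848 km; Σt_2 = 23.31 km; Σ(ρt)_1 = 65084; Σ(ρt)_2 = 64335.6 (in km·kg/m³).
e = (23.848 − 23.31) − (65084 − 64335.6) / 3230 = 0.306 km.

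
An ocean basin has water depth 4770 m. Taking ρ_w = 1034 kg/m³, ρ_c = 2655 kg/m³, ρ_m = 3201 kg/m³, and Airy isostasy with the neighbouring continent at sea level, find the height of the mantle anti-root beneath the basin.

14200 m

By Archimedes' principle applied to the lithosphere: replacing crust with seawater at the top is compensated by replacing crust with mantle at the base: d (ρ_c − ρ_w) = a (ρ_m − ρ_c).
a = d (ρ_c − ρ_w)/(ρ_m − ρ_c) = 4770 m × 1621/546 = 14200 m.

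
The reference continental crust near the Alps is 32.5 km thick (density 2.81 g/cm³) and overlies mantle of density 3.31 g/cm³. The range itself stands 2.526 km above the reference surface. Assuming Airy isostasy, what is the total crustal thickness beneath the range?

49.2 km

Root depth r = h ρ_c / (ρ_m − ρ_c) = 2.526 km × 2.81 / 0.5 = 14.2 km.
Total thickness = T + h + r = 32.5 km + 2.526 km + 14.2 km = 49.2 km.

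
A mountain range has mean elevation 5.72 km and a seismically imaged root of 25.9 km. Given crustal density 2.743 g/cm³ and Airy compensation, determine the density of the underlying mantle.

Airy balance: ρ_c h = (ρ_m − ρ_c) r → ρ_m = ρ_c (1 + h/r).
ρ_m = 2.743 × (1 + 5.72 km/25.9 km) = 3.35 g/cm³.

3.35 g/cm³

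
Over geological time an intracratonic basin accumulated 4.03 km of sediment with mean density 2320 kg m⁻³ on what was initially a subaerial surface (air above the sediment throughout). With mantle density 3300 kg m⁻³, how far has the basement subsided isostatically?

Subaerial load: s = t ρ_sed / ρ_m = 4.03 km × 2320/3300 = 2.83 km.

2.83 km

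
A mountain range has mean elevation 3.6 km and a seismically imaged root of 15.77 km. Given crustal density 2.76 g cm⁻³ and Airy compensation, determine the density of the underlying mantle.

3.39 g cm⁻³

Airy balance: ρ_c h = (ρ_m − ρ_c) r → ρ_m = ρ_c (1 + h/r).
ρ_m = 2.76 × (1 + 3.6 km/15.77 km) = 3.39 g cm⁻³.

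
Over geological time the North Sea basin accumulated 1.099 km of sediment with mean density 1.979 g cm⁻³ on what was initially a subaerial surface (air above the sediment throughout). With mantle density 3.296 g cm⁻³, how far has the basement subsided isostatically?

0.66 km

Subaerial load: s = t ρ_sed / ρ_m = 1.099 km × 1.979/3.296 = 0.66 km.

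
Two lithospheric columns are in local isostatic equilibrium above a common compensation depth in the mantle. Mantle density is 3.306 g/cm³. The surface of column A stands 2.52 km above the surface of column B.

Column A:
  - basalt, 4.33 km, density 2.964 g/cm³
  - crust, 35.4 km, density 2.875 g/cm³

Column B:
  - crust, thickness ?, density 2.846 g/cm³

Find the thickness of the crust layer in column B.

Take the compensation level at the base of the deeper column (depth z_c below the surface of column A) and equate Σ ρ_i t_i down to z_c; mantle fills any gap and the z_c terms cancel.
Column A: 4.33×2.964 + 35.4×2.875 + (z_c − 39.73)×3.306
Column B: 2.52×0 + x×2.846 + (z_c − 2.52 − 0 − x)×3.306
The z_c×3.306 term appears on both sides and cancels. Collect the known terms of each column as K = Σ(ρt)_known − 3.306 × (depth of known layers): K_A = 114.60912 − 3.306×39.73 = −16.73826; K_B = 0 − 3.306×(2.52 + 0) = −8.33112.
Balance: K_A = K_B − x×(3.306 − 2.846), so x = (K_B − K_A)/(3.306 − 2.846) = 8.40714/0.46 = 18.3 km.

18.3 km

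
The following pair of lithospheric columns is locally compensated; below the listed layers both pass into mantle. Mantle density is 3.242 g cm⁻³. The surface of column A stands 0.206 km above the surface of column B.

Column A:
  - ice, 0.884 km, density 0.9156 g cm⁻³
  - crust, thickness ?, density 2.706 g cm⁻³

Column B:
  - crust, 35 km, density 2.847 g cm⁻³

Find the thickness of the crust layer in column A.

Take the compensation level at the base of the deeper column (depth z_c below the surface of column A) and equate Σ ρ_i t_i down to z_c; mantle fills any gap and the z_c terms cancel.
Column A: 0.884×0.9156 + x×2.706 + (z_c − 0.884 − x)×3.242
Column B: 0.206×0 + 35×2.847 + (z_c − 0.206 − 35)×3.242
The z_c×3.242 term appears on both sides and cancels. Collect the known terms of each column as K = Σ(ρt)_known − 3.242 × (depth of known layers): K_A = 0.8093904 − 3.242×0.884 = −2.0565376; K_B = 99.645 − 3.242×(0.206 + 35) = −14.492852.
Balance: K_A − x×(3.242 − 2.706) = K_B, so x = (K_A − K_B)/(3.242 − 2.706) = 12.4363/0.536 = 23.2 km.

23.2 km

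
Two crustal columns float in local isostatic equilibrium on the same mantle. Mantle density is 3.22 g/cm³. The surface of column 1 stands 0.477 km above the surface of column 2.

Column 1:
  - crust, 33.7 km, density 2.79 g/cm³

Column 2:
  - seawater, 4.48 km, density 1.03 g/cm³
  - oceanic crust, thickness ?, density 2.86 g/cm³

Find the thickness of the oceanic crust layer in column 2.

Take the compensation level at the base of the deeper column (depth z_c below the surface of column 1) and equate Σ ρ_i t_i down to z_c; mantle fills any gap and the z_c terms cancel.
Column 1: 33.7×2.79 + (z_c − 33.7)×3.22
Column 2: 0.477×0 + 4.48×1.03 + x×2.86 + (z_c − 0.477 − 4.48 − x)×3.22
The z_c×3.22 term appears on both sides and cancels. Collect the known terms of each column as K = Σ(ρt)_known − 3.22 × (depth of known layers): K_1 = 94.023 − 3.22×33.7 = −14.491; K_2 = 4.6144 − 3.22×(0.477 + 4.48) = −11.34714.
Balance: K_1 = K_2 − x×(3.22 − 2.86), so x = (K_2 − K_1)/(3.22 − 2.86) = 3.14386/0.36 = 8.73 km.

8.73 km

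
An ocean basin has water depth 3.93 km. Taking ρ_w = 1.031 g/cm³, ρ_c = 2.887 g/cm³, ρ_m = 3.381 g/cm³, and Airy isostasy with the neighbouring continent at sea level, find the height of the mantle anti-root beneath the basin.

14.8 km

By Archimedes' principle applied to the lithosphere: replacing crust with seawater at the top is compensated by replacing crust with mantle at the base: d (ρ_c − ρ_w) = a (ρ_m − ρ_c).
a = d (ρ_c − ρ_w)/(ρ_m − ρ_c) = 3.93 km × 1.856/0.494 = 14.8 km.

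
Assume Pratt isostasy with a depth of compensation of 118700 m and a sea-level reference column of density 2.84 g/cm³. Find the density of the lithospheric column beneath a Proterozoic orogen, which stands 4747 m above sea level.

2.73 g/cm³

Pratt balance: ρ_ref D = ρ (D + h).
ρ = ρ_ref D/(D + h) = 2.84 × 118700 m/(118700 m + 4747 m) = 2.73 g/cm³.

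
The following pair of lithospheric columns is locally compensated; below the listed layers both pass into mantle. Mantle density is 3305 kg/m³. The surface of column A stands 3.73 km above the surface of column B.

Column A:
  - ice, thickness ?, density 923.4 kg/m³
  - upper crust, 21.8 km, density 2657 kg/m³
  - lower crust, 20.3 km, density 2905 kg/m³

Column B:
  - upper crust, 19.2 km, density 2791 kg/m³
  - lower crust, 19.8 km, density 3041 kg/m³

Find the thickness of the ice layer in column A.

2.17 km

Take the compensation level at the base of the deeper column (depth z_c below the surface of column A) and equate Σ ρ_i t_i down to z_c; mantle fills any gap and the z_c terms cancel.
Column A: x×923.4 + 21.8×2657 + 20.3×2905 + (z_c − 42.1 − x)×3305
Column B: 3.73×0 + 19.2×2791 + 19.8×3041 + (z_c − 3.73 − 39)×3305
The z_c×3305 term appears on both sides and cancels. Collect the known terms of each column as K = Σ(ρt)_known − 3305 × (depth of known layers): K_A = 116894.1 − 3305×42.1 = −22246.4; K_B = 113799 − 3305×(3.73 + 39) = −27423.65.
Balance: K_A − x×(3305 − 923.4) = K_B, so x = (K_A − K_B)/(3305 − 923.4) = 5177.25/2381.6 = 2.17 km.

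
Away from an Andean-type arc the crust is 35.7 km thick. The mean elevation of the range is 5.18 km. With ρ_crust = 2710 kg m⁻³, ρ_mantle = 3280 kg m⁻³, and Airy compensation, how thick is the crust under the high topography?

Root depth r = h ρ_c / (ρ_m − ρ_c) = 5.18 km × 2710 / 570 = 24.63 km.
Total thickness = T + h + r = 35.7 km + 5.18 km + 24.63 km = 65.5 km.

65.5 km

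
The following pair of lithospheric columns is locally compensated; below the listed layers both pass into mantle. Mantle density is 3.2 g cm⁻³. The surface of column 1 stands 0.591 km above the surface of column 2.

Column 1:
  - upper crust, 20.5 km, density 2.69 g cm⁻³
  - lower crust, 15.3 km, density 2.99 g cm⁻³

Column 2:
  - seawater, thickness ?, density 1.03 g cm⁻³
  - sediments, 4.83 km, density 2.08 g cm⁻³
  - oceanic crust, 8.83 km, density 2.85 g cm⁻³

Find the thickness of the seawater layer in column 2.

Take the compensation level at the base of the deeper column (depth z_c below the surface of column 1) and equate Σ ρ_i t_i down to z_c; mantle fills any gap and the z_c terms cancel.
Column 1: 20.5×2.69 + 15.3×2.99 + (z_c − 35.8)×3.2
Column 2: 0.591×0 + x×1.03 + 4.83×2.08 + 8.83×2.85 + (z_c − 0.591 − 13.66 − x)×3.2
The z_c×3.2 term appears on both sides and cancels. Collect the known terms of each column as K = Σ(ρt)_known − 3.2 × (depth of known layers): K_1 = 100.892 − 3.2×35.8 = −13.668; K_2 = 35.2119 − 3.2×(0.591 + 13.66) = −10.3913.
Balance: K_1 = K_2 − x×(3.2 − 1.03), so x = (K_2 − K_1)/(3.2 − 1.03) = 3.2767/2.17 = 1.51 km.

1.51 km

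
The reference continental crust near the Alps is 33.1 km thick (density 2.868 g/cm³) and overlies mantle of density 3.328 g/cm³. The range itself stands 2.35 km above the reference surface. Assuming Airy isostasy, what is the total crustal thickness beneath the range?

Root depth r = h ρ_c / (ρ_m − ρ_c) = 2.35 km × 2.868 / 0.46 = 14.65 km.
Total thickness = T + h + r = 33.1 km + 2.35 km + 14.65 km = 50.1 km.

50.1 km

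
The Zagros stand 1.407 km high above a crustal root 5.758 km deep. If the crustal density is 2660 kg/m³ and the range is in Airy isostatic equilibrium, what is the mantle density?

3310 kg/m³

Airy balance: ρ_c h = (ρ_m − ρ_c) r → ρ_m = ρ_c (1 + h/r).
ρ_m = 2660 × (1 + 1.407 km/5.758 km) = 3310 kg/m³.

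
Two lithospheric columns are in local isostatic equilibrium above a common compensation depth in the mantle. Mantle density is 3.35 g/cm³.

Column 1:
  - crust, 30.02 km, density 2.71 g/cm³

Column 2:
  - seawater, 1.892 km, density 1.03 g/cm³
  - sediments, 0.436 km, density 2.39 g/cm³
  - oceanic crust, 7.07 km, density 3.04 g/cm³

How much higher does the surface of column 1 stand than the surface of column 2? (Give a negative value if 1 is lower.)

3.65 km

For any compensation level in the mantle, the mantle terms cancel and isostasy reduces to e = (Σt_1 − Σt_2) − (Σ(ρt)_1 − Σ(ρt)_2) / ρ_m.
Σt_1 = 30.02 km; Σt_2 = 9.398 km; Σ(ρt)_1 = 81.3542; Σ(ρt)_2 = 24.4836 (in km·g/cm³).
e = (30.02 − 9.398) − (81.3542 − 24.4836) / 3.35 = 3.65 km.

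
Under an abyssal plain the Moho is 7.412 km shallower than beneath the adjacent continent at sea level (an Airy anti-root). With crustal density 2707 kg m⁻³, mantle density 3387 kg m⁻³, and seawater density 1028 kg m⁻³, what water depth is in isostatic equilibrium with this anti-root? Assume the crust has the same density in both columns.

3 km

Replacing a thickness d of crust by seawater at the top must be balanced by replacing crust with mantle at the base: d (ρ_c − ρ_w) = a (ρ_m − ρ_c).
d = a (ρ_m − ρ_c)/(ρ_c − ρ_w) = 7.412 km × 680/1679 = 3 km.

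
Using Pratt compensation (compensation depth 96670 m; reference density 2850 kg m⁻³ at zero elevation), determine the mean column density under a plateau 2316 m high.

2780 kg m⁻³

Pratt balance: ρ_ref D = ρ (D + h).
ρ = ρ_ref D/(D + h) = 2850 × 96670 m/(96670 m + 2316 m) = 2780 kg m⁻³.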